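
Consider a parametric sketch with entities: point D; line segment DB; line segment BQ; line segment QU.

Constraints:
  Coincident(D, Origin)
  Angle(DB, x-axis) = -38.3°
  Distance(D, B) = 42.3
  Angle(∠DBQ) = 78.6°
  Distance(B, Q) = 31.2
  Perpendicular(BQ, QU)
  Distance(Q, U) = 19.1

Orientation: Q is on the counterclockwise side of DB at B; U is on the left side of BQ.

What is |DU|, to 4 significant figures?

31.97

D is at the origin; DB runs at -38.3° with length 42.3, so B = 42.3·(cos -38.3°, sin -38.3°) = (33.20, -26.22). ∠DBQ = 78.6°, so BQ runs at -38.3° + (180° − 78.6°) = 63.10° from the x-axis; with |BQ| = 31.2, Q = B + 31.2·(cos 63.10°, sin 63.10°) = (47.31, 1.607). BQ ⟂ QU; with |QU| = 19.1 on the left of BQ, U = Q + 19.1·(-0.8918, 0.4524) = (30.28, 10.25). Then |DU| = |U − D| = 31.97.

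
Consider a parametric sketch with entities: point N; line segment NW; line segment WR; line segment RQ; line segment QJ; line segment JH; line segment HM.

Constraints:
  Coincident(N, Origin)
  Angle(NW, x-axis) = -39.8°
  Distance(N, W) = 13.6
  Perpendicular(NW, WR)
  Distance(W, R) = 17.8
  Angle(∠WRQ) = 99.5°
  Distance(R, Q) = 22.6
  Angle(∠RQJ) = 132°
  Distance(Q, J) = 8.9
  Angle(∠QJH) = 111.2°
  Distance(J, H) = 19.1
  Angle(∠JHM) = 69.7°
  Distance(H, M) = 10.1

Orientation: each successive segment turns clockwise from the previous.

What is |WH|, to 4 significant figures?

23.68

∠RQJ = 132.0° gives QJ at 101.7° from the x-axis; with |QJ| = 8.9, J = (-22.26, -2.264). ∠QJH = 111.2° gives JH at 32.90° from the x-axis; with |JH| = 19.1, H = (-6.226, 8.111). Then |WH| = |H − W| = 23.68.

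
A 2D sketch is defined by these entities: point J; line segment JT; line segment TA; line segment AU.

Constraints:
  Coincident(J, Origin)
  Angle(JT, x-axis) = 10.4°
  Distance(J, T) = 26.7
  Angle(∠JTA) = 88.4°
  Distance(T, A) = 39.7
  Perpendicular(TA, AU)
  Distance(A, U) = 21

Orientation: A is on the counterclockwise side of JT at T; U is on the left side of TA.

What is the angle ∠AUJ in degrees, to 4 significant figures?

98.31°

∠JTA = 88.4°, so TA runs at 10.4° + (180° − 88.4°) = 102.0° from the x-axis; with |TA| = 39.7, A = T + 39.7·(cos 102.0°, sin 102.0°) = (18.01, 43.65). TA is perpendicular to AU; with |AU| = 21.0 on the left of TA, U = A + 21.0·(-0.9781, -0.2079) = (-2.534, 39.29). Then cos ∠AUJ = UA·UJ / (|UA||UJ|), giving 98.31°.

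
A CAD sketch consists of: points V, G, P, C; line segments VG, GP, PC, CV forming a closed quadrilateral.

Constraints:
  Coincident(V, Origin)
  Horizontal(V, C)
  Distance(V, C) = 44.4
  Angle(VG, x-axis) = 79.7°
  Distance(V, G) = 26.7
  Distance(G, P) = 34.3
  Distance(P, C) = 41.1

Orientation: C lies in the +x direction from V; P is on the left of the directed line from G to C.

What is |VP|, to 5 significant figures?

54.065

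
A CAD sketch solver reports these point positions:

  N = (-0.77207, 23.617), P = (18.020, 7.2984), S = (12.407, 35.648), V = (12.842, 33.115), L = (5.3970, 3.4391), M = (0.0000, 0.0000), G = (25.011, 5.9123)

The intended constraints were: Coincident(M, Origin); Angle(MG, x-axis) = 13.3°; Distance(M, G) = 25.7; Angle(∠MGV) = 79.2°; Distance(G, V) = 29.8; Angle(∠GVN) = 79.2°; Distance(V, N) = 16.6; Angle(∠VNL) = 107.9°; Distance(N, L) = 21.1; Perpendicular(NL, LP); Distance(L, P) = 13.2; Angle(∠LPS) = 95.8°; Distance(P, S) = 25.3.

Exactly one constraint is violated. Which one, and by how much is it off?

Distance(P, S) = 25.3 — off by 3.60.

M = (0.00, 0.00) ✓; MG at 13.30° ✓; |MG| = 25.70 ✓; ∠MGV = 79.20° ✓; |GV| = 29.80 ✓; ∠GVN = 79.20° ✓; |VN| = 16.60 ✓; ∠VNL = 107.9° ✓; |NL| = 21.10 ✓; ∠(NL, LP) = 90.00° ✓; |LP| = 13.20 ✓; ∠LPS = 95.80° ✓; |PS| = 28.90 ✗.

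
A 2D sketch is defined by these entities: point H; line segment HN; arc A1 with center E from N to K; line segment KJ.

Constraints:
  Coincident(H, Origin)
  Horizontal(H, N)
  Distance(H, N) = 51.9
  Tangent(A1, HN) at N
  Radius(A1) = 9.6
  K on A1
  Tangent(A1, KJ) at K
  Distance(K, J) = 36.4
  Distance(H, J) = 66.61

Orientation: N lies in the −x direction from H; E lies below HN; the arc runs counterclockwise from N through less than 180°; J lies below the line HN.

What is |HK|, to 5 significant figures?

62.220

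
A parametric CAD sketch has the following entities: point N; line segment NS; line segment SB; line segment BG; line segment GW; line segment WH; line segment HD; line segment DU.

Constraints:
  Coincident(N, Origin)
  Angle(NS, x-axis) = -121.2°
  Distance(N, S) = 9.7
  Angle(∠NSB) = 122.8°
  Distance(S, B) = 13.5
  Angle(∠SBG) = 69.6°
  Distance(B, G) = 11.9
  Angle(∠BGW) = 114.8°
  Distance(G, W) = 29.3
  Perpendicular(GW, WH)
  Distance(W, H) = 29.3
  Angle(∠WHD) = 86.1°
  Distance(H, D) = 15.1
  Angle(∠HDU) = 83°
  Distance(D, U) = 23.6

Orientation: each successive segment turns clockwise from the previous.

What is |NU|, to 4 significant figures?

4.474

∠WHD = 86.1° gives HD at -177.9° from the x-axis; with |HD| = 15.1, D = (2.428, -24.04). ∠HDU = 83.0° gives DU at 85.10° from the x-axis; with |DU| = 23.6, U = (4.444, -0.5252). Then |NU| = |U − N| = 4.474.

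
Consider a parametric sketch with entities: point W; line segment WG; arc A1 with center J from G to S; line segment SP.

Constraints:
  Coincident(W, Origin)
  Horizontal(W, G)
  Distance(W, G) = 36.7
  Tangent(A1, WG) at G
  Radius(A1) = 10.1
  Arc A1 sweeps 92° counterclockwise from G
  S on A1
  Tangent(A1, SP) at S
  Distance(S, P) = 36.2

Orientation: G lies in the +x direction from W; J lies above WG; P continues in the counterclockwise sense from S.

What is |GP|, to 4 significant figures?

47.46

W is at the origin; W and G share the same y with |WG| = 36.7 and G on the +x side, so G = (36.70, 0.000). The tangent condition forces JG to be normal to WG, so J = G + (0, 10.1) = (36.70, 10.10). On A1, G sits at bearing -90° from J; a 92° counterclockwise sweep puts S at bearing 2°, so S = J + 10.1·(cos 2°, sin 2°) = (46.79, 10.45). A1 meets SP tangentially, so JS is at right angles to SP, so SP runs along (−sin 2°, cos 2°); with |SP| = 36.2, P = (45.53, 46.63). Then |GP| = |P − G| = 47.46.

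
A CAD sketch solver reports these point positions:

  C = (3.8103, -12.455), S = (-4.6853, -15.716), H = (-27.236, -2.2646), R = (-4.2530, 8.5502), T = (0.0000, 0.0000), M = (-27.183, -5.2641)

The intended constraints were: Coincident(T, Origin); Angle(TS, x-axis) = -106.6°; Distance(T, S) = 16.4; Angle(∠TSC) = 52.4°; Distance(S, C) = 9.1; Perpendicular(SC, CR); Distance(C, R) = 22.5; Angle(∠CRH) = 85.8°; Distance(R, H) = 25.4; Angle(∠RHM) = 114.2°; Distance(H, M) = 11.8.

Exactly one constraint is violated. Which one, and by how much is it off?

Distance(H, M) = 11.8 — off by 8.80.

T = (0.00, 0.00) ✓; TS at -106.6° ✓; |TS| = 16.40 ✓; ∠TSC = 52.40° ✓; |SC| = 9.100 ✓; ∠(SC, CR) = 90.00° ✓; |CR| = 22.50 ✓; ∠CRH = 85.80° ✓; |RH| = 25.40 ✓; ∠RHM = 114.2° ✓; |HM| = 3.000 ✗.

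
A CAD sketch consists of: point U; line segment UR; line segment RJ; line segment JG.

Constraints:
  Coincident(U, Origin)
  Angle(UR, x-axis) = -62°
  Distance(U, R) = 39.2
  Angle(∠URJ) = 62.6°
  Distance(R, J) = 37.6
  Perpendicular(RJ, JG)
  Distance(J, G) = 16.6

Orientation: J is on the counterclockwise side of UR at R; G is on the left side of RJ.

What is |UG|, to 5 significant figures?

26.719

U is at the origin; UR runs at -62.0° with length 39.2, so R = 39.2·(cos -62.0°, sin -62.0°) = (18.403, -34.612). ∠URJ = 62.6°, so RJ runs at -62.0° + (180° − 62.6°) = 55.400° from the x-axis; with |RJ| = 37.6, J = R + 37.6·(cos 55.400°, sin 55.400°) = (39.754, -3.6616). RJ ⟂ JG; with |JG| = 16.6 on the left of RJ, G = J + 16.6·(-0.82314, 0.56784) = (26.090, 5.7646). Then |UG| = |G − U| = 26.719.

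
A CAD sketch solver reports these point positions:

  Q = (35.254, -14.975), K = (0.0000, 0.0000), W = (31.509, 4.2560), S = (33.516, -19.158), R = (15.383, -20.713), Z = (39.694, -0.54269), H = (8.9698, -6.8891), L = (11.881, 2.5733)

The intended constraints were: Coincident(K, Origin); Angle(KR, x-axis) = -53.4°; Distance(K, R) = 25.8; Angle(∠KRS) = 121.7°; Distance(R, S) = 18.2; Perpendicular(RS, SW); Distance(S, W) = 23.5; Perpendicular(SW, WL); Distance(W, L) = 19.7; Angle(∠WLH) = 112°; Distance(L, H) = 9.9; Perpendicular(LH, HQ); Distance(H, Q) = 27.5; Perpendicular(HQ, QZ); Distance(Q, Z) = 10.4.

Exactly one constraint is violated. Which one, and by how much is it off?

Distance(Q, Z) = 10.4 — off by 4.70.

K = (0.00, 0.00) ✓; KR at -53.40° ✓; |KR| = 25.80 ✓; ∠KRS = 121.7° ✓; |RS| = 18.20 ✓; ∠(RS, SW) = 90.00° ✓; |SW| = 23.50 ✓; ∠(SW, WL) = 90.00° ✓; |WL| = 19.70 ✓; ∠WLH = 112.0° ✓; |LH| = 9.900 ✓; ∠(LH, HQ) = 90.00° ✓; |HQ| = 27.50 ✓; ∠(HQ, QZ) = 90.00° ✓; |QZ| = 15.10 ✗.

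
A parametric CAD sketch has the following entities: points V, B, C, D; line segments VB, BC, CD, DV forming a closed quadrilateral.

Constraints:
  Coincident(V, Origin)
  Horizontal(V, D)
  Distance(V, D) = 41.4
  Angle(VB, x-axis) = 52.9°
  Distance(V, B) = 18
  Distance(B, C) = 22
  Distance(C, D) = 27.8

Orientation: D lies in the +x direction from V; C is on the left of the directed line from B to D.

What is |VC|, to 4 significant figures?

39.21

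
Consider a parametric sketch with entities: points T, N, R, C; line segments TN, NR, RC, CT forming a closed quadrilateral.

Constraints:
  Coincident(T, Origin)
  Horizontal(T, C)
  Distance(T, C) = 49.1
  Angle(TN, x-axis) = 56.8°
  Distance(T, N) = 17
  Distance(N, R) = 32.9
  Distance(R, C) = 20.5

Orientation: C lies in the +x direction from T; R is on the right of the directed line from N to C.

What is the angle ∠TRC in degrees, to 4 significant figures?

132.0°

Checks: |NR| = 32.90 ✓; |RC| = 20.50 ✓.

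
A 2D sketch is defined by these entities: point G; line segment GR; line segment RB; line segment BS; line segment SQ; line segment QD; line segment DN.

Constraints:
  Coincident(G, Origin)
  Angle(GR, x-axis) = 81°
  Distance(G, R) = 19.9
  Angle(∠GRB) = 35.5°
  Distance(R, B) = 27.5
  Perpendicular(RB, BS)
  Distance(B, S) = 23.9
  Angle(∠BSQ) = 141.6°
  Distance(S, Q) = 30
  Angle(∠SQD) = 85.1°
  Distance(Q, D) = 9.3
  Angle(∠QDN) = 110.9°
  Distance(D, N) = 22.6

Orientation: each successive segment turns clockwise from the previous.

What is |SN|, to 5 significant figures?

17.207

G is at the origin; GR runs at 81.0° with length 19.9, so R = (3.1130, 19.655). ∠GRB = 35.5° gives RB at -63.500° from the x-axis; with |RB| = 27.5, B = (15.383, -4.9557). The perpendicularity gives BS at right angles to RB, so BS runs at -153.50°; with |BS| = 23.9, S = (-6.0054, -15.620). ∠BSQ = 141.6° gives SQ at 168.10° from the x-axis; with |SQ| = 30.0, Q = (-35.361, -9.4337). ∠SQD = 85.1° gives QD at 73.200° from the x-axis; with |QD| = 9.3, D = (-32.673, -0.53063). ∠QDN = 110.9° gives DN at 4.1000° from the x-axis; with |DN| = 22.6, N = (-10.131, 1.0852). Then |SN| = |N − S| = 17.207.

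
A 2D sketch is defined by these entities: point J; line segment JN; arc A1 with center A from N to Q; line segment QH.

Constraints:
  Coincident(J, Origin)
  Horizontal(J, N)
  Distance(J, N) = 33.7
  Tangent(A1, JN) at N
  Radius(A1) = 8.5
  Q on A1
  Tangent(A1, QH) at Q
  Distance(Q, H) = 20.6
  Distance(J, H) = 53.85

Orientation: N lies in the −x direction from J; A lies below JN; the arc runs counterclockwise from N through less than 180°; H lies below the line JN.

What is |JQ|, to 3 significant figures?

42.4

J is at the origin; J and N share the same y with |JN| = 33.7 and N on the −x side, so N = (-33.7, 0.00). Since A1 is tangent to JN there, AN ⟂ JN, so A = N + (0, -8.5) = (-33.7, -8.50). Since AQ ⟂ QH (tangency), |AH| = √(8.5² + 20.6²) = 22.3 regardless of where Q sits on A1. So H lies on both circle(J, 53.85) and circle(A, 22.3); the below-JN intersection is H = (-46.9, -26.4). Q is the foot of the tangent from H: Q = (-42.0, -6.45).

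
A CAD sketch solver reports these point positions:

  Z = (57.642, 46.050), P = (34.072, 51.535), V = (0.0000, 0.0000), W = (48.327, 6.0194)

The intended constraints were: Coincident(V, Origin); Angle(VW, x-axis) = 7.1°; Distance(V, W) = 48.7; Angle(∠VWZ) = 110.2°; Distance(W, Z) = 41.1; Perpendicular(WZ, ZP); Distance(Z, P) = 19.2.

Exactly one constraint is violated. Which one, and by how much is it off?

Distance(Z, P) = 19.2 — off by 5.00.

V = (0.00, 0.00) ✓; VW at 7.100° ✓; |VW| = 48.70 ✓; ∠VWZ = 110.2° ✓; |WZ| = 41.10 ✓; ∠(WZ, ZP) = 90.00° ✓; |ZP| = 24.20 ✗.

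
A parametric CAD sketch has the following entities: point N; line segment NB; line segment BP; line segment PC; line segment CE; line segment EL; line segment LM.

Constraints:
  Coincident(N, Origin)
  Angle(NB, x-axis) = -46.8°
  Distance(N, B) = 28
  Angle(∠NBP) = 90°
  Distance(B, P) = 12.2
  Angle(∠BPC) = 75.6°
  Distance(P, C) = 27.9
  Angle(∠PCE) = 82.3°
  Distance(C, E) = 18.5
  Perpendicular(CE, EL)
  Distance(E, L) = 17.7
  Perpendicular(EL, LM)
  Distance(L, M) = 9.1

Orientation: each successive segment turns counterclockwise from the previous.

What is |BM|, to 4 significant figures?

7.781

The perpendicularity gives EL at right angles to CE, so EL runs at -24.70°; with |EL| = 17.7, L = (12.85, -21.31). EL is perpendicular to LM, so LM runs at 65.30°; with |LM| = 9.1, M = (16.66, -13.05). Then |BM| = |M − B| = 7.781.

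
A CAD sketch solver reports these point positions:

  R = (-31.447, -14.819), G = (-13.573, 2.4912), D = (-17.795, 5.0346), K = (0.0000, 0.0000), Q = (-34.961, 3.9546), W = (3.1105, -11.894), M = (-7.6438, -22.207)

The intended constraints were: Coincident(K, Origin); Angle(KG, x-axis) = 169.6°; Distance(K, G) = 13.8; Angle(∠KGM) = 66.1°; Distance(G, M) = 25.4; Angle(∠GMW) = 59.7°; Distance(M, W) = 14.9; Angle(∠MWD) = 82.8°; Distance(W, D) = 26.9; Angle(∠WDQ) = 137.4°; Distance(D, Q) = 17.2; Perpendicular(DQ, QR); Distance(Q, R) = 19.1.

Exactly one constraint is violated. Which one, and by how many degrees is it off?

Perpendicular(DQ, QR) — off by 7.00°.

K = (0.00, 0.00) ✓; KG at 169.6° ✓; |KG| = 13.80 ✓; ∠KGM = 66.10° ✓; |GM| = 25.40 ✓; ∠GMW = 59.70° ✓; |MW| = 14.90 ✓; ∠MWD = 82.80° ✓; |WD| = 26.90 ✓; ∠WDQ = 137.4° ✓; |DQ| = 17.20 ✓; ∠(DQ, QR) = 97.00° ✗; |QR| = 19.10 ✓.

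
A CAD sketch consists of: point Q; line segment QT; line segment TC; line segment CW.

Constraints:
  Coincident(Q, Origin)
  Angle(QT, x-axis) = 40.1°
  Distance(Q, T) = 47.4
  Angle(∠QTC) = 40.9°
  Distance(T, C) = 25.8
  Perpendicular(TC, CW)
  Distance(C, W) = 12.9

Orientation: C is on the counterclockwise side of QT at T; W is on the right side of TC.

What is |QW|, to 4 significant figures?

45.06

Q is at the origin; QT runs at 40.1° with length 47.4, so T = 47.4·(cos 40.1°, sin 40.1°) = (36.26, 30.53). ∠QTC = 40.9°, so TC runs at 40.1° + (180° − 40.9°) = 179.2° from the x-axis; with |TC| = 25.8, C = T + 25.8·(cos 179.2°, sin 179.2°) = (10.46, 30.89). TC is perpendicular to CW; with |CW| = 12.9 on the right of TC, W = C + 12.9·(0.01396, 0.9999) = (10.64, 43.79). Then |QW| = |W − Q| = 45.06.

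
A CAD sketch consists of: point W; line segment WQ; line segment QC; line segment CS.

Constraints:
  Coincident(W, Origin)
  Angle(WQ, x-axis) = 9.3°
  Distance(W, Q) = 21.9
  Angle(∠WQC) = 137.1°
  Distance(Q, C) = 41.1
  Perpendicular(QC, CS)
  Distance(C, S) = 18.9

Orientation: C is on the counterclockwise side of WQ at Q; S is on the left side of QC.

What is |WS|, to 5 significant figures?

57.282

W is at the origin; WQ runs at 9.3° with length 21.9, so Q = 21.9·(cos 9.3°, sin 9.3°) = (21.612, 3.5391). ∠WQC = 137.1°, so QC runs at 9.3° + (180° − 137.1°) = 52.200° from the x-axis; with |QC| = 41.1, C = Q + 41.1·(cos 52.200°, sin 52.200°) = (46.803, 36.014). QC is perpendicular to CS; with |CS| = 18.9 on the left of QC, S = C + 18.9·(-0.79016, 0.61291) = (31.869, 47.598). Then |WS| = |S − W| = 57.282.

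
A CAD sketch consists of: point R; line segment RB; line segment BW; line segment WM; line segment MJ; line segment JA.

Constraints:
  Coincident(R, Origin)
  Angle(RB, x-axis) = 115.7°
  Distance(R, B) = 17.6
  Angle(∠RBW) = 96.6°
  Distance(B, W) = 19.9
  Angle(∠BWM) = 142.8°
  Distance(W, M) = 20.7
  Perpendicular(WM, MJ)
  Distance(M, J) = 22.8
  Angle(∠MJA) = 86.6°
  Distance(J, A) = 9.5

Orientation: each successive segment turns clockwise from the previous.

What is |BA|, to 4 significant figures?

28.93

WM is perpendicular to MJ, so MJ runs at -94.90°; with |MJ| = 22.8, J = (27.87, 2.008). ∠MJA = 86.6° gives JA at 171.7° from the x-axis; with |JA| = 9.5, A = (18.46, 3.379). Then |BA| = |A − B| = 28.93.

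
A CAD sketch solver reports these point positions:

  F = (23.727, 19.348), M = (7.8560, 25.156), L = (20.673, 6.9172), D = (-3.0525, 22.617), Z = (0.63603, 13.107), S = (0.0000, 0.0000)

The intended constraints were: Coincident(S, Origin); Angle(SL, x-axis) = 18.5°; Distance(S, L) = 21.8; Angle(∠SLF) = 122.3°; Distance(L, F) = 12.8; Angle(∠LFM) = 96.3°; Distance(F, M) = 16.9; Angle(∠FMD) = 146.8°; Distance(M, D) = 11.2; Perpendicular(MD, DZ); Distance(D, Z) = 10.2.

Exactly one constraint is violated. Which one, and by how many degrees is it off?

Perpendicular(MD, DZ) — off by 8.10°.

S = (0.00, 0.00) ✓; SL at 18.50° ✓; |SL| = 21.80 ✓; ∠SLF = 122.3° ✓; |LF| = 12.80 ✓; ∠LFM = 96.30° ✓; |FM| = 16.90 ✓; ∠FMD = 146.8° ✓; |MD| = 11.20 ✓; ∠(MD, DZ) = 98.10° ✗; |DZ| = 10.20 ✓.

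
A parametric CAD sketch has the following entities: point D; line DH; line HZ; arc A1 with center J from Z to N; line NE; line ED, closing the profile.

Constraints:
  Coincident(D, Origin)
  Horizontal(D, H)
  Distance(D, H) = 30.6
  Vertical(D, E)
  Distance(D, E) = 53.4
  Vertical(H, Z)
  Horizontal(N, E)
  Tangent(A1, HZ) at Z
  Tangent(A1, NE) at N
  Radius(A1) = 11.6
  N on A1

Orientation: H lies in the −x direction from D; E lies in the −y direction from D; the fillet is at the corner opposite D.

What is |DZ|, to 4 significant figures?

51.80

D is at the origin; DH is horizontal with |DH| = 30.6 and H on the −x side, so H = (-30.60, 0.000). D and E share the same x with |DE| = 53.4 and E on the −y side, so E = (0.000, -53.40). The virtual corner opposite D is at (-30.60, -53.40). The tangent condition forces JZ to be normal to HZ and since A1 is tangent to NE there, JN ⟂ NE, with radius 11.6, so the center J sits 11.6 in from both sides at J = (-19.00, -41.80). That places the tangent points at Z = (-30.60, -41.80) on HZ and N = (-19.00, -53.40) on NE. Then |DZ| = |Z − D| = 51.80.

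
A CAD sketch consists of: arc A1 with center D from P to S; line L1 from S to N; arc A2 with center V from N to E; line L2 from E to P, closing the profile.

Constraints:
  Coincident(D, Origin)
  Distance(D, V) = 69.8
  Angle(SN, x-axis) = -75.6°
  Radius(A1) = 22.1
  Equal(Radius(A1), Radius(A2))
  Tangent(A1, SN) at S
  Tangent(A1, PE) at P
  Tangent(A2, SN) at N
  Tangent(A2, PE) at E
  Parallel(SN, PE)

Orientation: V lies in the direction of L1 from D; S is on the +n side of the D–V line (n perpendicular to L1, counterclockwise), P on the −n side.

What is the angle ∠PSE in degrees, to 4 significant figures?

57.66°

The slot axis is L1's direction at -75.6°, so u = (cos -75.6°, sin -75.6°) = (0.2487, -0.9686) and n = (−sin -75.6°, cos -75.6°) = (0.9686, 0.2487). D is at the origin and V lies 69.8 along u from D, so V = 69.8·u = (17.36, -67.61). Tangency of A1 to both parallel lines with radius 22.1 puts S and P at D ± 22.1·n: S = (21.41, 5.496), P = (-21.41, -5.496). Equal radii place N and E the same way about V: N = V + 22.1·n = (38.76, -62.11), E = V − 22.1·n = (-4.047, -73.10). Then cos ∠PSE = SP·SE / (|SP||SE|), giving 57.66°.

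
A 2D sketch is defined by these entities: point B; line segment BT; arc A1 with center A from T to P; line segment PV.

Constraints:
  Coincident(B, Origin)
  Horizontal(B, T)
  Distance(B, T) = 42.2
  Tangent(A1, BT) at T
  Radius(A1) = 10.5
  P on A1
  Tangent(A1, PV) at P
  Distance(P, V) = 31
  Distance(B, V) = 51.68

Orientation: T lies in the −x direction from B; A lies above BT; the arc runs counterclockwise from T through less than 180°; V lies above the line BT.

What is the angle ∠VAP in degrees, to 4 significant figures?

71.29°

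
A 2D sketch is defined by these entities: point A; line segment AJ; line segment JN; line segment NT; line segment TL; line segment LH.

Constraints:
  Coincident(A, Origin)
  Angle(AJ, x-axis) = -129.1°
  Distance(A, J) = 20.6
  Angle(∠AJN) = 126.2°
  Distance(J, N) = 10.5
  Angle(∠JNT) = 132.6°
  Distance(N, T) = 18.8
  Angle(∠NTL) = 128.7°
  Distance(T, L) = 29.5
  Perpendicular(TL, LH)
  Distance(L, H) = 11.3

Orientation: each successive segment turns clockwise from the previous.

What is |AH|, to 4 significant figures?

31.61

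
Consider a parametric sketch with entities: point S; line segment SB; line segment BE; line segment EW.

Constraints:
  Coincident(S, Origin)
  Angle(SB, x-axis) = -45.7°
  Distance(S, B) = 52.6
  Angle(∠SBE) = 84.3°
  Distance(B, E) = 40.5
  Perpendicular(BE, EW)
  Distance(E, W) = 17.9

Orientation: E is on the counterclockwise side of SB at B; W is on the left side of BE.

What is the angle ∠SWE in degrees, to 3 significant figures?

134°

∠SBE = 84.3°, so BE runs at -45.7° + (180° − 84.3°) = 50.0° from the x-axis; with |BE| = 40.5, E = B + 40.5·(cos 50.0°, sin 50.0°) = (62.8, -6.62). The perpendicularity gives EW at right angles to BE; with |EW| = 17.9 on the left of BE, W = E + 17.9·(-0.766, 0.643) = (49.1, 4.89). Then cos ∠SWE = WS·WE / (|WS||WE|), giving 134°.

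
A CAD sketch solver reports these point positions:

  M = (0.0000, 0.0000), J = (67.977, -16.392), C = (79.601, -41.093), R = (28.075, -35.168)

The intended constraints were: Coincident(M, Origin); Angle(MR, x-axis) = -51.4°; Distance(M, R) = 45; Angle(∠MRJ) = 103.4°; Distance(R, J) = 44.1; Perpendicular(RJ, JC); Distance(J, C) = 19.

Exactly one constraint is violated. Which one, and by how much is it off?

Distance(J, C) = 19 — off by 8.30.

M = (0.00, 0.00) ✓; MR at -51.40° ✓; |MR| = 45.00 ✓; ∠MRJ = 103.4° ✓; |RJ| = 44.10 ✓; ∠(RJ, JC) = 90.00° ✓; |JC| = 27.30 ✗.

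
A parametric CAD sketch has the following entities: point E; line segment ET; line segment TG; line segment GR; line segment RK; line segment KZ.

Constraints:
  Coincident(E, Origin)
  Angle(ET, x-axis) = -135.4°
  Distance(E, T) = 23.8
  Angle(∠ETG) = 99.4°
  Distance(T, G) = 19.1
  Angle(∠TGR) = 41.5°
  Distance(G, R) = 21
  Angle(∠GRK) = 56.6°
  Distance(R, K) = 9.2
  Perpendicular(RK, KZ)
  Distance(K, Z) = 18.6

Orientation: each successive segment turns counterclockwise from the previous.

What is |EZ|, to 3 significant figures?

32.4

∠GRK = 56.6° gives RK at -153° from the x-axis; with |RK| = 9.2, K = (-11.8, -15.6). RK is perpendicular to KZ, so KZ runs at -62.9°; with |KZ| = 18.6, Z = (-3.35, -32.2). Then |EZ| = |Z − E| = 32.4.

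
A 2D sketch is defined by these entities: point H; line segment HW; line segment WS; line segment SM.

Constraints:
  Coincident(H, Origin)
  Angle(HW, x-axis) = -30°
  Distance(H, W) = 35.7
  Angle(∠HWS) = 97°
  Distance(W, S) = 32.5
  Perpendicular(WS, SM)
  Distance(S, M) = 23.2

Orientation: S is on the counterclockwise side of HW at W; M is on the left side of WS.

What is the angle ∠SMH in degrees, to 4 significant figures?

108.4°

H is at the origin; HW runs at -30.0° with length 35.7, so W = 35.7·(cos -30.0°, sin -30.0°) = (30.92, -17.85). ∠HWS = 97.0°, so WS runs at -30.0° + (180° − 97.0°) = 53.00° from the x-axis; with |WS| = 32.5, S = W + 32.5·(cos 53.00°, sin 53.00°) = (50.48, 8.106). The perpendicularity gives SM at right angles to WS; with |SM| = 23.2 on the left of WS, M = S + 23.2·(-0.7986, 0.6018) = (31.95, 22.07). Then cos ∠SMH = MS·MH / (|MS||MH|), giving 108.4°.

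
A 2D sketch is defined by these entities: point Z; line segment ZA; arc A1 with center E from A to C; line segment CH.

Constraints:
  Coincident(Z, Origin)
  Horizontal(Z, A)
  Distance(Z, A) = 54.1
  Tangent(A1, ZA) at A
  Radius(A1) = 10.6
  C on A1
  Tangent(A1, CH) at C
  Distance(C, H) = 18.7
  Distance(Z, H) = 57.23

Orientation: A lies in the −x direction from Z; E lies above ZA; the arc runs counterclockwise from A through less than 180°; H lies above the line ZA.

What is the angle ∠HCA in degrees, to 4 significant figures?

128.5°

Checks: Z = (0.00, 0.00) ✓; Z.y = 0.00, A.y = 0.00 ✓; |EC| = 10.60 ✓; ∠(EC, CH) = 90.00° ✓; |CH| = 18.70 ✓; |ZH| = 57.23 ✓.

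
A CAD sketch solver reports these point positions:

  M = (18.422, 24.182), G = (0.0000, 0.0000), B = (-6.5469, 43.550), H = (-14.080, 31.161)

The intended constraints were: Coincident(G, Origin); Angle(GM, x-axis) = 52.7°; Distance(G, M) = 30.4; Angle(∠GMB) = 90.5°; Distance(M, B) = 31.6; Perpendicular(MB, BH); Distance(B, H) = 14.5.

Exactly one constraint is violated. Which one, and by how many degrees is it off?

Perpendicular(MB, BH) — off by 6.50°.

G = (0.00, 0.00) ✓; GM at 52.70° ✓; |GM| = 30.40 ✓; ∠GMB = 90.50° ✓; |MB| = 31.60 ✓; ∠(MB, BH) = 96.50° ✗; |BH| = 14.50 ✓.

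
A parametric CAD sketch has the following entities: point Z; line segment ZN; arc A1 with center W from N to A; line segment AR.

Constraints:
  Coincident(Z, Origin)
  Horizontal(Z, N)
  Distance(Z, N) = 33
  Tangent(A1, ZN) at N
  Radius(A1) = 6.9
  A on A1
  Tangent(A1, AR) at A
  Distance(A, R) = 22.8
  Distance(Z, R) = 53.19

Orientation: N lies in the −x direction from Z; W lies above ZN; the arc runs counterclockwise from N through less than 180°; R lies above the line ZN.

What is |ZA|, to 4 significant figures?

31.00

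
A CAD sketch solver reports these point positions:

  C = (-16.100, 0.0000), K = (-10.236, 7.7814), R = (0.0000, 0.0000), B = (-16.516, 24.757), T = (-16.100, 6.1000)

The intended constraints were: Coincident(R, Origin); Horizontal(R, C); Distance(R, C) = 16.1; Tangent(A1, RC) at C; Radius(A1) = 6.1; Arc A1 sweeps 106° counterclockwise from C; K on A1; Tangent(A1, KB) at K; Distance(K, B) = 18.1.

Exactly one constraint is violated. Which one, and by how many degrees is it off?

Tangent(A1, KB) at K — off by 4.30°.

R = (0.00, 0.00) ✓; R.y = 0.00, C.y = 0.00 ✓; |RC| = 16.10 ✓; ∠(TC, CR) = 90.00° ✓; |TC| = 6.100 ✓; bearing(T→K) − bearing(T→C) = 106.0° ✓; |TK| = 6.100 ✓; ∠(TK, KB) = 85.70° ✗; |KB| = 18.10 ✓.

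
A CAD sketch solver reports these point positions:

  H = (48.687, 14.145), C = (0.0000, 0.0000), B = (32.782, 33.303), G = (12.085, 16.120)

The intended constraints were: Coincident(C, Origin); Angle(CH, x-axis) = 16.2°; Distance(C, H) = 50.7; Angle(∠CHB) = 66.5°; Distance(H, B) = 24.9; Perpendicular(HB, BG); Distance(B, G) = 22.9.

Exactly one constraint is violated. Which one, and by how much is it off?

Distance(B, G) = 22.9 — off by 4.00.

C = (0.00, 0.00) ✓; CH at 16.20° ✓; |CH| = 50.70 ✓; ∠CHB = 66.50° ✓; |HB| = 24.90 ✓; ∠(HB, BG) = 90.00° ✓; |BG| = 26.90 ✗.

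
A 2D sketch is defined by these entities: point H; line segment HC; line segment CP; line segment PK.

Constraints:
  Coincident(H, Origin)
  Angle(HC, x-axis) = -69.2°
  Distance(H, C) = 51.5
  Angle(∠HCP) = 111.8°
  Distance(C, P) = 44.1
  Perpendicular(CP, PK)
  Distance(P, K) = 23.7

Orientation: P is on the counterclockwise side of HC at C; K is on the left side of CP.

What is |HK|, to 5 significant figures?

67.669

H is at the origin; HC runs at -69.2° with length 51.5, so C = 51.5·(cos -69.2°, sin -69.2°) = (18.288, -48.144). ∠HCP = 111.8°, so CP runs at -69.2° + (180° − 111.8°) = -1.0000° from the x-axis; with |CP| = 44.1, P = C + 44.1·(cos -1.0000°, sin -1.0000°) = (62.381, -48.913). CP ⟂ PK; with |PK| = 23.7 on the left of CP, K = P + 23.7·(0.017452, 0.99985) = (62.795, -25.217). Then |HK| = |K − H| = 67.669.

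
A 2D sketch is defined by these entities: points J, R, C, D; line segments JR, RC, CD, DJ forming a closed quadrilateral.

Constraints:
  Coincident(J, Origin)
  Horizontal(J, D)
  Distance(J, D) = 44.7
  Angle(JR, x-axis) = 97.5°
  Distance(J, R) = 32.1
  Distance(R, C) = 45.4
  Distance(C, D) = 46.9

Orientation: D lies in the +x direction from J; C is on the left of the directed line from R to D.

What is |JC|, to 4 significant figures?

60.56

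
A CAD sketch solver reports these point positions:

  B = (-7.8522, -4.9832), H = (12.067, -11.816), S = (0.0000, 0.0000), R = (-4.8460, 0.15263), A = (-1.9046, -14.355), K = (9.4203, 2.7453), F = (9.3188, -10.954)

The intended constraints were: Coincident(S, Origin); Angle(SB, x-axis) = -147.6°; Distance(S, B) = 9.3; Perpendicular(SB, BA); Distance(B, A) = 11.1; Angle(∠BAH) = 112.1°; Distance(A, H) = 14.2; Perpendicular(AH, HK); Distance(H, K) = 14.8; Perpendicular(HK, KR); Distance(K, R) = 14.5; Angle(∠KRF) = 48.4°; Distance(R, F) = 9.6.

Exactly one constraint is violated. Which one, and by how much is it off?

Distance(R, F) = 9.6 — off by 8.40.

S = (0.00, 0.00) ✓; SB at -147.6° ✓; |SB| = 9.300 ✓; ∠(SB, BA) = 90.00° ✓; |BA| = 11.10 ✓; ∠BAH = 112.1° ✓; |AH| = 14.20 ✓; ∠(AH, HK) = 90.00° ✓; |HK| = 14.80 ✓; ∠(HK, KR) = 90.00° ✓; |KR| = 14.50 ✓; ∠KRF = 48.40° ✓; |RF| = 18.00 ✗.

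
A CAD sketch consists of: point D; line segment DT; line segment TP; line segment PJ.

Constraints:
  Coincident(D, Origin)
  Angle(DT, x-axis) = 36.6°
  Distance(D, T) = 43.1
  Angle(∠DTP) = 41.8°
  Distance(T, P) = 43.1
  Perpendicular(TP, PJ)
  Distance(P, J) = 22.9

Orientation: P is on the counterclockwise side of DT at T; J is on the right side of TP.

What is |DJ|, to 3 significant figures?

52.8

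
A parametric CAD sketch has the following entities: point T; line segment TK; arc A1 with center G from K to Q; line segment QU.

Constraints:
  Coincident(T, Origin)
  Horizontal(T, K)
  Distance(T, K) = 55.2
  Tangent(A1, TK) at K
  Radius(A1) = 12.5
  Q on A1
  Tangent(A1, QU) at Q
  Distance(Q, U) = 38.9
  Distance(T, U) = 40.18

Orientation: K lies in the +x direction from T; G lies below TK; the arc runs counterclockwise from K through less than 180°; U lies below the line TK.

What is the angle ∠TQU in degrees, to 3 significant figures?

55.9°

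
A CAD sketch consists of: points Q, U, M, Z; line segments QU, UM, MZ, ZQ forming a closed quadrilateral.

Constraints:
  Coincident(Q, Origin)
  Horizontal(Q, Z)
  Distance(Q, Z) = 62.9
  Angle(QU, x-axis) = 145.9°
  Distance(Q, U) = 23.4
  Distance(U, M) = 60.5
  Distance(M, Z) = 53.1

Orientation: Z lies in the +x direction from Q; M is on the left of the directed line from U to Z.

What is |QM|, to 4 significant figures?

54.68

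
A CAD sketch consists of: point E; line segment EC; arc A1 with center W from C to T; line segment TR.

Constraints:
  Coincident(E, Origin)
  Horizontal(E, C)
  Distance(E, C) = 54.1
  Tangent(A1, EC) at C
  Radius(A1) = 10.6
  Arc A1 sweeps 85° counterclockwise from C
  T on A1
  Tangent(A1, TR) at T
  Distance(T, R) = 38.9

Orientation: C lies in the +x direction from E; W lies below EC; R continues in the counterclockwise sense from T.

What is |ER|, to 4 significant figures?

62.91

On A1, C sits at bearing 90° from W; an 85° counterclockwise sweep puts T at bearing 175°, so T = W + 10.6·(cos 175°, sin 175°) = (43.54, -9.676). Since A1 is tangent to TR there, WT ⟂ TR, so TR runs along (−sin 175°, cos 175°); with |TR| = 38.9, R = (40.15, -48.43). Then |ER| = |R − E| = 62.91.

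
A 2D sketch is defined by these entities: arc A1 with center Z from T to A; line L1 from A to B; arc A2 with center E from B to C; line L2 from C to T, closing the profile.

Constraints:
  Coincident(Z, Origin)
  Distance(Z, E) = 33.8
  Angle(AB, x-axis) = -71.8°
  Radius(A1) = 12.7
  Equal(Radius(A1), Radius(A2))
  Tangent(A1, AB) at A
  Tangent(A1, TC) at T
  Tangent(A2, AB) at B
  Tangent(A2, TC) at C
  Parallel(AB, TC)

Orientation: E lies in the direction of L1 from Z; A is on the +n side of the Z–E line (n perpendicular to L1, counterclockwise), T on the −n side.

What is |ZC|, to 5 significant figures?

36.107

The slot axis is L1's direction at -71.8°, so u = (cos -71.8°, sin -71.8°) = (0.31233, -0.94997) and n = (−sin -71.8°, cos -71.8°) = (0.94997, 0.31233). Z is at the origin and E lies 33.8 along u from Z, so E = 33.8·u = (10.557, -32.109). Tangency of A1 to both parallel lines with radius 12.7 puts A and T at Z ± 12.7·n: A = (12.065, 3.9667), T = (-12.065, -3.9667). Equal radii place B and C the same way about E: B = E + 12.7·n = (22.622, -28.142), C = E − 12.7·n = (-1.5077, -36.076). Then |ZC| = |C − Z| = 36.107.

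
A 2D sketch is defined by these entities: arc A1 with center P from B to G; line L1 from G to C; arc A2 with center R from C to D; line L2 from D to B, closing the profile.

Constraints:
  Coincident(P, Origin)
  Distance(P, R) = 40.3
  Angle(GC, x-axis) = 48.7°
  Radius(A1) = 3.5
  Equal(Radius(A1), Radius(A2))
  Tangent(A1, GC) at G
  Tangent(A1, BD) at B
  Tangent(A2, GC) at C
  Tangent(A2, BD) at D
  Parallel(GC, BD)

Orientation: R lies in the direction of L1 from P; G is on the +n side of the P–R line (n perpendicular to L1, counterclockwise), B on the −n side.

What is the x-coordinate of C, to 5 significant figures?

23.969

The slot axis is L1's direction at 48.7°, so u = (cos 48.7°, sin 48.7°) = (0.66000, 0.75126) and n = (−sin 48.7°, cos 48.7°) = (-0.75126, 0.66000). P is at the origin and R lies 40.3 along u from P, so R = 40.3·u = (26.598, 30.276). Tangency of A1 to both parallel lines with radius 3.5 puts G and B at P ± 3.5·n: G = (-2.6294, 2.3100), B = (2.6294, -2.3100). Equal radii place C and D the same way about R: C = R + 3.5·n = (23.969, 32.586), D = R − 3.5·n = (29.227, 27.966). So C.x = 23.969.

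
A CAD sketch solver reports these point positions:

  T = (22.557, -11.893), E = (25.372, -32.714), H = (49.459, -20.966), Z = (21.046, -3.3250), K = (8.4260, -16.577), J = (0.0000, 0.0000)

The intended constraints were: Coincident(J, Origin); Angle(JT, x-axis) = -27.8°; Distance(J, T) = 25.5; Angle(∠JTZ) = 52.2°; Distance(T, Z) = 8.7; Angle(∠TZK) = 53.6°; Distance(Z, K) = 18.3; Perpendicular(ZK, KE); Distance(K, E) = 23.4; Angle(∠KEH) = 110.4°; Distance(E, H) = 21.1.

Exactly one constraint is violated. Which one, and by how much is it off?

Distance(E, H) = 21.1 — off by 5.70.

J = (0.00, 0.00) ✓; JT at -27.80° ✓; |JT| = 25.50 ✓; ∠JTZ = 52.20° ✓; |TZ| = 8.700 ✓; ∠TZK = 53.60° ✓; |ZK| = 18.30 ✓; ∠(ZK, KE) = 90.00° ✓; |KE| = 23.40 ✓; ∠KEH = 110.4° ✓; |EH| = 26.80 ✗.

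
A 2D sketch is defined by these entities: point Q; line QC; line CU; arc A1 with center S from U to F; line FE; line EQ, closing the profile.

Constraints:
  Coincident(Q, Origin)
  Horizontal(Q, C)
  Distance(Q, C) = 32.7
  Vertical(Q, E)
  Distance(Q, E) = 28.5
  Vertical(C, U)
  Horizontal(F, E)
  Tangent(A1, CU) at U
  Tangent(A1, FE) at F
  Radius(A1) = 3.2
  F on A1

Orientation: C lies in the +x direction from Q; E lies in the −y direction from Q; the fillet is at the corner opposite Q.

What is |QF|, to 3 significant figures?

41.0

Q is at the origin; Q and C share the same y with |QC| = 32.7 and C on the +x side, so C = (32.7, 0.00). Q and E share the same x with |QE| = 28.5 and E on the −y side, so E = (0.00, -28.5). The virtual corner opposite Q is at (32.7, -28.5). Tangency of A1 to CU means the radius SU is perpendicular to CU and A1 meets FE tangentially, so SF is at right angles to FE, with radius 3.2, so the center S sits 3.2 in from both sides at S = (29.5, -25.3). That places the tangent points at U = (32.7, -25.3) on CU and F = (29.5, -28.5) on FE. Then |QF| = |F − Q| = 41.0.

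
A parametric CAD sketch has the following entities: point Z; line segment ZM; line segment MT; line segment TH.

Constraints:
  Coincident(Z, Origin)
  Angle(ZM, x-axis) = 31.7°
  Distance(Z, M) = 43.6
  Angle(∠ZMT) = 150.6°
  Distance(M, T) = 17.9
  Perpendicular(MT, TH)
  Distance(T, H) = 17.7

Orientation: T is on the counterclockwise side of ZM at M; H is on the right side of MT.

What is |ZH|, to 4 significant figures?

68.21

∠ZMT = 150.6°, so MT runs at 31.7° + (180° − 150.6°) = 61.10° from the x-axis; with |MT| = 17.9, T = M + 17.9·(cos 61.10°, sin 61.10°) = (45.75, 38.58). MT ⟂ TH; with |TH| = 17.7 on the right of MT, H = T + 17.7·(0.8755, -0.4833) = (61.24, 30.03). Then |ZH| = |H − Z| = 68.21.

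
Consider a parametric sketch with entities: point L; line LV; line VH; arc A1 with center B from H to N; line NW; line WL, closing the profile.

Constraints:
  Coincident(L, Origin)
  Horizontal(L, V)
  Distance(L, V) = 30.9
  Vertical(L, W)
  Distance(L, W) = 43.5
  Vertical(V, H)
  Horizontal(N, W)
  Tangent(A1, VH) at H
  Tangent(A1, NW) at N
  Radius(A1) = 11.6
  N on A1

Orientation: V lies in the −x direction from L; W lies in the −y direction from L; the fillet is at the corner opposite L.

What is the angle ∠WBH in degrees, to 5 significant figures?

148.99°

The virtual corner opposite L is at (-30.900, -43.500). The tangent condition forces BH to be normal to VH and the tangent condition forces BN to be normal to NW, with radius 11.6, so the center B sits 11.6 in from both sides at B = (-19.300, -31.900). That places the tangent points at H = (-30.900, -31.900) on VH and N = (-19.300, -43.500) on NW. Then cos ∠WBH = BW·BH / (|BW||BH|), giving 148.99°.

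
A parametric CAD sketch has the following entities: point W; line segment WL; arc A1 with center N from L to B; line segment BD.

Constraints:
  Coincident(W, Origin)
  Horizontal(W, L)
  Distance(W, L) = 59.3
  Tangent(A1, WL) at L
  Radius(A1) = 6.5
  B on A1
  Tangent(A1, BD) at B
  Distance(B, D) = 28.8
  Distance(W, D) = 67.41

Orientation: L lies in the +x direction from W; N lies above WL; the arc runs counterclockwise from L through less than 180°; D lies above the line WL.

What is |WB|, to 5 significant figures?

66.050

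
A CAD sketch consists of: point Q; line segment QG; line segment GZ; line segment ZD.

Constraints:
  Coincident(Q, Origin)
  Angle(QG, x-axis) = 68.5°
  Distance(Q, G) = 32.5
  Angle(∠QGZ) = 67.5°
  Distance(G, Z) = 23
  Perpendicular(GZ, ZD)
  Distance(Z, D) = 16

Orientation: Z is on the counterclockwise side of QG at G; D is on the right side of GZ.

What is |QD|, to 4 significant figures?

47.22

Q is at the origin; QG runs at 68.5° with length 32.5, so G = 32.5·(cos 68.5°, sin 68.5°) = (11.91, 30.24). ∠QGZ = 67.5°, so GZ runs at 68.5° + (180° − 67.5°) = 181.0° from the x-axis; with |GZ| = 23.0, Z = G + 23.0·(cos 181.0°, sin 181.0°) = (-11.09, 29.84). The perpendicularity gives ZD at right angles to GZ; with |ZD| = 16.0 on the right of GZ, D = Z + 16.0·(-0.01745, 0.9998) = (-11.36, 45.83). Then |QD| = |D − Q| = 47.22.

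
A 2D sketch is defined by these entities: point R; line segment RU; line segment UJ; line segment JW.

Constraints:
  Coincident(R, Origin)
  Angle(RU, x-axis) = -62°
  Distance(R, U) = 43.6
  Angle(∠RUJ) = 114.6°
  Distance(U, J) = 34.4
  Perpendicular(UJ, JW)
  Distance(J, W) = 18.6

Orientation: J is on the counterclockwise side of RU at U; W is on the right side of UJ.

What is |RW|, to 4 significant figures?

78.45

R is at the origin; RU runs at -62.0° with length 43.6, so U = 43.6·(cos -62.0°, sin -62.0°) = (20.47, -38.50). ∠RUJ = 114.6°, so UJ runs at -62.0° + (180° − 114.6°) = 3.400° from the x-axis; with |UJ| = 34.4, J = U + 34.4·(cos 3.400°, sin 3.400°) = (54.81, -36.46). UJ is perpendicular to JW; with |JW| = 18.6 on the right of UJ, W = J + 18.6·(0.05931, -0.9982) = (55.91, -55.02). Then |RW| = |W − R| = 78.45.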